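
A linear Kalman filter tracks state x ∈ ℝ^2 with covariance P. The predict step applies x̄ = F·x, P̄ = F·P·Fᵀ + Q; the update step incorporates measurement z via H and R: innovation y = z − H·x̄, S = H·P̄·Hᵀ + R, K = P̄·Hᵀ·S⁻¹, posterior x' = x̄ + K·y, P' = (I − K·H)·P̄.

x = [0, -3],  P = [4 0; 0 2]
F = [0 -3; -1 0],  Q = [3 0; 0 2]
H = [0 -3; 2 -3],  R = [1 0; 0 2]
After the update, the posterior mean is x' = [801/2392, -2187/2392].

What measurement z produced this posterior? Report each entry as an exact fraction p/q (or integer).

z = [3, 3]

x̄ = F·x = [9, 0]
P̄ = F·P·Fᵀ + Q = [21 0; 0 6]
S = H·P̄·Hᵀ + R = [55 54; 54 140]
K = P̄·Hᵀ·S⁻¹ = [-567/1196 1155/2392; -387/1196 -9/2392]
x' − x̄ = [-20727/2392, -2187/2392] = K·y
y = (KᵀK)⁻¹·Kᵀ·(x' − x̄) = [3, -15]
z = y + H·x̄ = [3, -15] + [0, 18] = [3, 3]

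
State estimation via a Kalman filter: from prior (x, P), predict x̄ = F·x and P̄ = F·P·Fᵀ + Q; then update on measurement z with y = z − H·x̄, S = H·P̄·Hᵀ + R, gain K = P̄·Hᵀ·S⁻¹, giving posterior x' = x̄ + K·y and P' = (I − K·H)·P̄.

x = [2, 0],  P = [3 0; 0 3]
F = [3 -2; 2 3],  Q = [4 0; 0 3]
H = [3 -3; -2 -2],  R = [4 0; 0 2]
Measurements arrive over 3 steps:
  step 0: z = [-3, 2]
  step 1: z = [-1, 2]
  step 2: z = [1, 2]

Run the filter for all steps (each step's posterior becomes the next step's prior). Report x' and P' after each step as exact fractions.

step 0: x' = [-126283/131481, 154/6261], P' = [30874/131481 86/6261; 86/6261 490/2087]
step 1: x' = [-323857803/435133703, -170634502/435133703], P' = [99326306/435133703 5665858/435133703; 5665858/435133703 98973678/435133703]
step 2: x' = [-524485744291/1401708882489, -1040916170446/1401708882489], P' = [319838511170/1401708882489 18238780658/1401708882489; 18238780658/1401708882489 318634846166/1401708882489]

step 0: x̄ = F·x = [6, 4]
step 0: P̄ = F·P·Fᵀ + Q = [43 0; 0 42]
step 0: y = z − H·x̄ = [-9, 22]
step 0: S = H·P̄·Hᵀ + R = [769 -6; -6 342]
step 0: K = P̄·Hᵀ·S⁻¹ = [7267/43827 -32680/131481; -346/2087 -1556/6261]
step 0: x' = x̄ + K·y = [-126283/131481, 154/6261]
step 0: P' = (I − K·H)·P̄ = [30874/131481 86/6261; 86/6261 490/2087]
step 1: x̄ = F·x = [-42813/14609, -242864/131481]
step 1: P̄ = F·P·Fᵀ + Q = [100622/14609 1006/14609; 1006/14609 817441/131481]
step 1: y = z − H·x̄ = [98626/43827, -993400/131481]
step 1: S = H·P̄·Hᵀ + R = [1763367/14609 -176314/43827; -176314/43827 7227550/131481]
step 1: K = P̄·Hᵀ·S⁻¹ = [70245336/435133703 -104992164/435133703; -69980865/435133703 -104639536/435133703]
step 1: x' = x̄ + K·y = [-323857803/435133703, -170634502/435133703]
step 1: P' = (I − K·H)·P̄ = [99326306/435133703 5665858/435133703; 5665858/435133703 98973678/435133703]
step 2: x̄ = F·x = [-630304405/435133703, -1159619112/435133703]
step 2: P̄ = F·P·Fᵀ + Q = [2962375982/435133703 30445058/435133703; 30445058/435133703 2661459731/435133703]
step 2: y = z − H·x̄ = [-1152810418/435133703, -2709579628/435133703]
step 2: S = H·P̄·Hᵀ + R = [51807045185/435133703 -1805497506/435133703; -1805497506/435133703 23609170722/435133703]
step 2: K = P̄·Hᵀ·S⁻¹ = [75399932628/467236294163 -338077291828/1401708882489; -75099016377/467236294163 -336873626824/1401708882489]
step 2: x' = x̄ + K·y = [-524485744291/1401708882489, -1040916170446/1401708882489]
step 2: P' = (I − K·H)·P̄ = [319838511170/1401708882489 18238780658/1401708882489; 18238780658/1401708882489 318634846166/1401708882489]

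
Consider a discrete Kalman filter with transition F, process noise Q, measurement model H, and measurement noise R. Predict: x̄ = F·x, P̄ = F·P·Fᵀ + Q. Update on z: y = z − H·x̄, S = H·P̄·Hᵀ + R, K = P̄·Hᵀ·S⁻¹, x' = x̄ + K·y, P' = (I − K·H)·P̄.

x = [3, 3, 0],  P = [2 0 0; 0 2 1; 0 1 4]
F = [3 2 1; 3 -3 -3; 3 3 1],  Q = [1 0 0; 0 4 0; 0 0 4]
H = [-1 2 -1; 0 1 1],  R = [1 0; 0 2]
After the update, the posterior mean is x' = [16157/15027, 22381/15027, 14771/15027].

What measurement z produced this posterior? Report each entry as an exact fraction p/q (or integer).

x̄ = F·x = [15, 0, 18]
P̄ = F·P·Fᵀ + Q = [35 -15 39; -15 94 -24; 39 -24 50]
S = H·P̄·Hᵀ + R = [696 90; 90 98]
K = P̄·Hᵀ·S⁻¹ = [-3088/15027 2172/5009; 7973/30054 4715/10018; -7883/30054 5071/10018]
x' − x̄ = [-209248/15027, 22381/15027, -255715/15027] = K·y
y = (KᵀK)⁻¹·Kᵀ·(x' − x̄) = [34, -16]
z = y + H·x̄ = [34, -16] + [-33, 18] = [1, 2]

z = [1, 2]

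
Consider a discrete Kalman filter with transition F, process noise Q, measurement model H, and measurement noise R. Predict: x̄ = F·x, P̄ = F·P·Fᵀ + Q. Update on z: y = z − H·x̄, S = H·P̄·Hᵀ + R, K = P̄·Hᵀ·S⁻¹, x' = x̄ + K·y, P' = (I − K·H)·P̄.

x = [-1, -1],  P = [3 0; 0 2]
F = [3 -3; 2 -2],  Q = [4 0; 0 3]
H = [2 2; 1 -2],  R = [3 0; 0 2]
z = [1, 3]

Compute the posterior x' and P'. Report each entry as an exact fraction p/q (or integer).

x' = [11113/9297, -6742/9297]
P' = [4834/9297 -274/9297; -274/9297 2635/9297]

x̄ = F·x = [0, 0]
P̄ = F·P·Fᵀ + Q = [49 30; 30 23]
y = z − H·x̄ = [1, 3]
S = H·P̄·Hᵀ + R = [531 -54; -54 23]
K = P̄·Hᵀ·S⁻¹ = [3040/9297 299/1033; 1574/9297 -308/1033]
x' = x̄ + K·y = [11113/9297, -6742/9297]
P' = (I − K·H)·P̄ = [4834/9297 -274/9297; -274/9297 2635/9297]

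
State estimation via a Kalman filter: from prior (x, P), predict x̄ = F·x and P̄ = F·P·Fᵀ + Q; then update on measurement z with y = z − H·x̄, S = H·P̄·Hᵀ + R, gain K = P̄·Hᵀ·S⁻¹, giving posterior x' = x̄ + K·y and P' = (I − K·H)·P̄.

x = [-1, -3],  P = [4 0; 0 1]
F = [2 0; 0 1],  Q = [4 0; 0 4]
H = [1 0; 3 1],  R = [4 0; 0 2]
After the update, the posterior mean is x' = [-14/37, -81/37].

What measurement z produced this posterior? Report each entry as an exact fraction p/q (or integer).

x̄ = F·x = [-2, -3]
P̄ = F·P·Fᵀ + Q = [20 0; 0 5]
S = H·P̄·Hᵀ + R = [24 60; 60 187]
K = P̄·Hᵀ·S⁻¹ = [35/222 10/37; -25/74 5/37]
x' − x̄ = [60/37, 30/37] = K·y
y = (KᵀK)⁻¹·Kᵀ·(x' − x̄) = [0, 6]
z = y + H·x̄ = [0, 6] + [-2, -9] = [-2, -3]

z = [-2, -3]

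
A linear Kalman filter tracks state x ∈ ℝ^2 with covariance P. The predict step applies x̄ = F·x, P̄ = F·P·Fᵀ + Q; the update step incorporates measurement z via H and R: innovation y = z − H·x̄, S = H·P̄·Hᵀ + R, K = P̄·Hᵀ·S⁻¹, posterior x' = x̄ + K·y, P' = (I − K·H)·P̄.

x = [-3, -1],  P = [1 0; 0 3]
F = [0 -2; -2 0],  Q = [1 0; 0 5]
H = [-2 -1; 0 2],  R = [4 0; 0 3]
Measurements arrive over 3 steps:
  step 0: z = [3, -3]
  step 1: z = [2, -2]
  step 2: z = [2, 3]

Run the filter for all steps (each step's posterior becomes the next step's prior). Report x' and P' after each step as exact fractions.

step 0: x' = [-580/737, -735/737], P' = [793/737 -234/737; -234/737 504/737]
step 1: x' = [60446/551731, -533002/551731], P' = [497111/551731 -157782/551731; -157782/551731 375384/551731]
step 2: x' = [-66125668/76998277, 15629934/13275565], P' = [69316481/76998277 -753378/2655113; -753378/2655113 8975784/13275565]

step 0: x̄ = F·x = [2, 6]
step 0: P̄ = F·P·Fᵀ + Q = [13 0; 0 9]
step 0: y = z − H·x̄ = [13, -15]
step 0: S = H·P̄·Hᵀ + R = [65 -18; -18 39]
step 0: K = P̄·Hᵀ·S⁻¹ = [-338/737 -156/737; -9/737 336/737]
step 0: x' = x̄ + K·y = [-580/737, -735/737]
step 0: P' = (I − K·H)·P̄ = [793/737 -234/737; -234/737 504/737]
step 1: x̄ = F·x = [1470/737, 1160/737]
step 1: P̄ = F·P·Fᵀ + Q = [2753/737 -936/737; -936/737 6857/737]
step 1: y = z − H·x̄ = [5574/737, -3794/737]
step 1: S = H·P̄·Hᵀ + R = [17073/737 -9970/737; -9970/737 29639/737]
step 1: K = P̄·Hᵀ·S⁻¹ = [-209110/551731 -105188/551731; -14955/551731 250256/551731]
step 1: x' = x̄ + K·y = [60446/551731, -533002/551731]
step 1: P' = (I − K·H)·P̄ = [497111/551731 -157782/551731; -157782/551731 375384/551731]
step 2: x̄ = F·x = [1066004/551731, -120892/551731]
step 2: P̄ = F·P·Fᵀ + Q = [2053267/551731 -631128/551731; -631128/551731 4747099/551731]
step 2: y = z − H·x̄ = [3114578/551731, 1896977/551731]
step 2: S = H·P̄·Hᵀ + R = [12642579/551731 -6969686/551731; -6969686/551731 20643589/551731]
step 2: K = P̄·Hᵀ·S⁻¹ = [-29196250/76998277 -502252/2655113; -360501/13275565 5983856/13275565]
step 2: x' = x̄ + K·y = [-66125668/76998277, 15629934/13275565]
step 2: P' = (I − K·H)·P̄ = [69316481/76998277 -753378/2655113; -753378/2655113 8975784/13275565]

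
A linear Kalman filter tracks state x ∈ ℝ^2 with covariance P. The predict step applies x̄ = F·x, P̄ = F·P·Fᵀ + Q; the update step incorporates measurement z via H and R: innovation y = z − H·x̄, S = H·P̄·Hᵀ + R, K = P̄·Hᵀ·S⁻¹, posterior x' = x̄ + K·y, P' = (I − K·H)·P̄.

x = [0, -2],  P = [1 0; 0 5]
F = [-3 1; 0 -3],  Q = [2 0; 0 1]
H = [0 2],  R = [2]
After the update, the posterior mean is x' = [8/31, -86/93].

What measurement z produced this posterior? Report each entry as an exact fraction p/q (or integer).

z = [-2]

x̄ = F·x = [-2, 6]
P̄ = F·P·Fᵀ + Q = [16 -15; -15 46]
S = H·P̄·Hᵀ + R = [186]
K = P̄·Hᵀ·S⁻¹ = [-5/31; 46/93]
x' − x̄ = [70/31, -644/93] = K·y
y = (KᵀK)⁻¹·Kᵀ·(x' − x̄) = [-14]
z = y + H·x̄ = [-14] + [12] = [-2]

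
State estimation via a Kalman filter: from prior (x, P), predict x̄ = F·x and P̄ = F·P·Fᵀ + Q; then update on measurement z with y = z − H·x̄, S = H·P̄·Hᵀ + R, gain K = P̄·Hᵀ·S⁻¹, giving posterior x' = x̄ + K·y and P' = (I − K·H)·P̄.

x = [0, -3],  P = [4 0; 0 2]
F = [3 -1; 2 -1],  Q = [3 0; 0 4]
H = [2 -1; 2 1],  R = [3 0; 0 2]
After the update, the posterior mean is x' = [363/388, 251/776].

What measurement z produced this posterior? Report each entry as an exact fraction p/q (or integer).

x̄ = F·x = [3, 3]
P̄ = F·P·Fᵀ + Q = [41 26; 26 22]
S = H·P̄·Hᵀ + R = [85 142; 142 292]
K = P̄·Hᵀ·S⁻¹ = [127/582 307/1164; -437/1164 1015/2328]
x' − x̄ = [-801/388, -2077/776] = K·y
y = (KᵀK)⁻¹·Kᵀ·(x' − x̄) = [-1, -7]
z = y + H·x̄ = [-1, -7] + [3, 9] = [2, 2]

z = [2, 2]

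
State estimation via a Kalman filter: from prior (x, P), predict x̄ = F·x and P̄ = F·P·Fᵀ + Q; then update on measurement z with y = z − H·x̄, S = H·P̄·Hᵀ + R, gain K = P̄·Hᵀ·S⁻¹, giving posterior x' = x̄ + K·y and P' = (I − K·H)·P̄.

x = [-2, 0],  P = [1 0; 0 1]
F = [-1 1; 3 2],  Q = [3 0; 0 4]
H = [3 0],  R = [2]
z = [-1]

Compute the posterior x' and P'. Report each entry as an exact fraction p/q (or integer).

x' = [-11/47, -261/47]
P' = [10/47 -2/47; -2/47 790/47]

x̄ = F·x = [2, -6]
P̄ = F·P·Fᵀ + Q = [5 -1; -1 17]
y = z − H·x̄ = [-7]
S = H·P̄·Hᵀ + R = [47]
K = P̄·Hᵀ·S⁻¹ = [15/47; -3/47]
x' = x̄ + K·y = [-11/47, -261/47]
P' = (I − K·H)·P̄ = [10/47 -2/47; -2/47 790/47]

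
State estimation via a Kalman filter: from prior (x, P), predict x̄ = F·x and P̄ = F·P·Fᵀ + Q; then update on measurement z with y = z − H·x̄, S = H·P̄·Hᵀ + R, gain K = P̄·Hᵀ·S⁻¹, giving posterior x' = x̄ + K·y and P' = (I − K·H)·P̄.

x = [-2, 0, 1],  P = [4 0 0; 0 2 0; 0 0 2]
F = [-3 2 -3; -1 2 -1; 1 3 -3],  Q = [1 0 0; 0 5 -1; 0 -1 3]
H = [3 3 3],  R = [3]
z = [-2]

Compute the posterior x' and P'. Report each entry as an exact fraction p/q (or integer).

x̄ = F·x = [3, 1, -5]
P̄ = F·P·Fᵀ + Q = [63 26 18; 26 19 13; 18 13 43]
y = z − H·x̄ = [1]
S = H·P̄·Hᵀ + R = [2154]
K = P̄·Hᵀ·S⁻¹ = [107/718; 29/359; 37/359]
x' = x̄ + K·y = [2261/718, 388/359, -1758/359]
P' = (I − K·H)·P̄ = [10887/718 25/359 -5415/359; 25/359 1775/359 -1771/359; -5415/359 -1771/359 7223/359]

x' = [2261/718, 388/359, -1758/359]
P' = [10887/718 25/359 -5415/359; 25/359 1775/359 -1771/359; -5415/359 -1771/359 7223/359]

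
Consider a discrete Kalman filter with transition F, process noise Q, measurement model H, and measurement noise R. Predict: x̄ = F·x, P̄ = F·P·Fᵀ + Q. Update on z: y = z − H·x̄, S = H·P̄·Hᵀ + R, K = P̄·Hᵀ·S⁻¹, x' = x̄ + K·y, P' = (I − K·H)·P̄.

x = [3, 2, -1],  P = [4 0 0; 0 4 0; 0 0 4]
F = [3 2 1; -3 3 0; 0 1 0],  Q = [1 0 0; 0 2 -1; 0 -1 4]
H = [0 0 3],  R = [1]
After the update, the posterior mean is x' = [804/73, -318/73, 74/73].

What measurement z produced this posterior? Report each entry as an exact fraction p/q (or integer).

z = [3]

x̄ = F·x = [12, -3, 2]
P̄ = F·P·Fᵀ + Q = [57 -12 8; -12 74 11; 8 11 8]
S = H·P̄·Hᵀ + R = [73]
K = P̄·Hᵀ·S⁻¹ = [24/73; 33/73; 24/73]
x' − x̄ = [-72/73, -99/73, -72/73] = K·y
y = (KᵀK)⁻¹·Kᵀ·(x' − x̄) = [-3]
z = y + H·x̄ = [-3] + [6] = [3]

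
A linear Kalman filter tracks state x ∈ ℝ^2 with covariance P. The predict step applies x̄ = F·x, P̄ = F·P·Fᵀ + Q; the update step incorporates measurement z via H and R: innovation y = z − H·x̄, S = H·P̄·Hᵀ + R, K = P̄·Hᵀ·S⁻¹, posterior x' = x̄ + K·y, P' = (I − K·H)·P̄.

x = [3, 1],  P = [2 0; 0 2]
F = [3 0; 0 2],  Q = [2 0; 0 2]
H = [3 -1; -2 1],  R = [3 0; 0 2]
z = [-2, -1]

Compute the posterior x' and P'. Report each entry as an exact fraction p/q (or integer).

x̄ = F·x = [9, 2]
P̄ = F·P·Fᵀ + Q = [20 0; 0 10]
y = z − H·x̄ = [-27, 15]
S = H·P̄·Hᵀ + R = [193 -130; -130 92]
K = P̄·Hᵀ·S⁻¹ = [40/107 10/107; 95/214 315/428]
x' = x̄ + K·y = [33/107, 451/428]
P' = (I − K·H)·P̄ = [140/107 300/107; 300/107 1515/214]

x' = [33/107, 451/428]
P' = [140/107 300/107; 300/107 1515/214]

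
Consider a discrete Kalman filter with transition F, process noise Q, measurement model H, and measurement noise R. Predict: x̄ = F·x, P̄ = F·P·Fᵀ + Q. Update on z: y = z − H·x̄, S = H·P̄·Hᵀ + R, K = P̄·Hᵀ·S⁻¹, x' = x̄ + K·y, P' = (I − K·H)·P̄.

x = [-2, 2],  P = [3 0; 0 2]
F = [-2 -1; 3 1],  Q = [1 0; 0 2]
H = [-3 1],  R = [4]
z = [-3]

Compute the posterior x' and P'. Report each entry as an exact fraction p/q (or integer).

x̄ = F·x = [2, -4]
P̄ = F·P·Fᵀ + Q = [15 -20; -20 31]
y = z − H·x̄ = [7]
S = H·P̄·Hᵀ + R = [290]
K = P̄·Hᵀ·S⁻¹ = [-13/58; 91/290]
x' = x̄ + K·y = [25/58, -523/290]
P' = (I − K·H)·P̄ = [25/58 23/58; 23/58 709/290]

x' = [25/58, -523/290]
P' = [25/58 23/58; 23/58 709/290]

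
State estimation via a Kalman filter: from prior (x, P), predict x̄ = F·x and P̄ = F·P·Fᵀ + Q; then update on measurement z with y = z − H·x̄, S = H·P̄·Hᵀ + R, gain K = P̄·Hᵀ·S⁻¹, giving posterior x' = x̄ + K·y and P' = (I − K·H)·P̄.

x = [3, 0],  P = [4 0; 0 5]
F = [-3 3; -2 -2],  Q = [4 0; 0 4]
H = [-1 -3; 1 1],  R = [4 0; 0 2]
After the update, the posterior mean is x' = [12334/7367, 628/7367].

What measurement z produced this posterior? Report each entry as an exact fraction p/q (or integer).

z = [-2, 2]

x̄ = F·x = [-9, -6]
P̄ = F·P·Fᵀ + Q = [85 -6; -6 40]
S = H·P̄·Hᵀ + R = [413 -181; -181 115]
K = P̄·Hᵀ·S⁻¹ = [3297/7367 10250/7367; -3478/7367 -3296/7367]
x' − x̄ = [78637/7367, 44830/7367] = K·y
y = (KᵀK)⁻¹·Kᵀ·(x' − x̄) = [-29, 17]
z = y + H·x̄ = [-29, 17] + [27, -15] = [-2, 2]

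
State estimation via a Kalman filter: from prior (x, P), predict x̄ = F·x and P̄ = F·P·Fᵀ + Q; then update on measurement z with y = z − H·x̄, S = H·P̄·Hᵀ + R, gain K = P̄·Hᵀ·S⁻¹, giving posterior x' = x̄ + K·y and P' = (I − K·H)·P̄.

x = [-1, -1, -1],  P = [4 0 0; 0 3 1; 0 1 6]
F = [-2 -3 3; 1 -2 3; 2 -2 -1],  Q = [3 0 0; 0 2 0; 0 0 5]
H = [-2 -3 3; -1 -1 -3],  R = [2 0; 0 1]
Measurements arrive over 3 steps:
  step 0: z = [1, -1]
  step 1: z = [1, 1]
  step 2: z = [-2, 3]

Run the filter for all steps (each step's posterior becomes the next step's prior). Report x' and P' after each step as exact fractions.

step 0: x' = [2567390/1041029, -1925492/1041029, 134627/1041029], P' = [13076358/1041029 -9693041/1041029 -1092065/1041029; -9693041/1041029 7379079/1041029 831139/1041029; -1092065/1041029 831139/1041029 170569/1041029]
step 1: x' = [-55801673581/220503335544, -2388187382/9187638981, -4099058645/27562916943], P' = [607223478977/220503335544 -18167925470/9187638981 -6678251684/27562916943; -18167925470/9187638981 4903700880/3062546327 1798183606/9187638981; -6678251684/27562916943 1798183606/9187638981 2688447034/27562916943]
step 2: x' = [2177512423927078/2740801087983411, -2312206922311694/2740801087983411, -2688389436512140/2740801087983411], P' = [29298334448794435/10963204351933644 -10488296594824837/5481602175966822 -1276990708510643/5481602175966822; -10488296594824837/5481602175966822 4250112995173282/2740801087983411 516235773028406/2740801087983411; -1276990708510643/5481602175966822 516235773028406/2740801087983411 264386323962712/2740801087983411]

step 0: x̄ = F·x = [2, -2, 1]
step 0: P̄ = F·P·Fᵀ + Q = [82 49 -19; 49 60 -2; -19 -2 43]
step 0: y = z − H·x̄ = [-4, 2]
step 0: S = H·P̄·Hᵀ + R = [2109 133; 133 502]
step 0: K = P̄·Hᵀ·S⁻¹ = [-174894/1041029 -5638/54791; -128869/1041029 -9445/54791; 101210/1041029 -13199/54791]
step 0: x' = x̄ + K·y = [2567390/1041029, -1925492/1041029, 134627/1041029]
step 0: P' = (I − K·H)·P̄ = [13076358/1041029 -9693041/1041029 -1092065/1041029; -9693041/1041029 7379079/1041029 831139/1041029; -1092065/1041029 831139/1041029 170569/1041029]
step 1: x̄ = F·x = [1045577/1041029, 620205/94639, 8851137/1041029]
step 1: P̄ = F·P·Fᵀ + Q = [5203137/1041029 70268/94639 -386520/1041029; 70268/94639 6223269/94639 9502790/94639; -386520/1041029 9502790/94639 172434606/1041029]
step 1: y = z − H·x̄ = [-2954463/1041029, 2086016/61237]
step 1: S = H·P̄·Hᵀ + R = [323270887/1041029 -41543999/61237; -41543999/61237 132530735/61237]
step 1: K = P̄·Hᵀ·S⁻¹ = [-1074747815/7113010824 -10915227281/220503335544; -38756551/296375451 -1937727988/9187638981; 84486968/889126353 -6781640236/27562916943]
step 1: x' = x̄ + K·y = [-55801673581/220503335544, -2388187382/9187638981, -4099058645/27562916943]
step 1: P' = (I − K·H)·P̄ = [607223478977/220503335544 -18167925470/9187638981 -6678251684/27562916943; -18167925470/9187638981 4903700880/3062546327 1798183606/9187638981; -6678251684/27562916943 1798183606/9187638981 2688447034/27562916943]
step 2: x̄ = F·x = [2986700503/3556505412, -39546086725/220503335544, 17911058167/110251667772]
step 2: P̄ = F·P·Fᵀ + Q = [8818585385/1778252706 2813253865/3556505412 -482538463/1778252706; 2813253865/3556505412 3559752075713/220503335544 2369307828361/110251667772; -482538463/1778252706 2369307828361/110251667772 2209938848411/55125833886]
step 2: y = z − H·x̄ = [-296760417893/220503335544, 914605700095/220503335544]
step 2: S = H·P̄·Hᵀ + R = [33926588533769/220503335544 -37567234809931/220503335544; -37567234809931/220503335544 112853087344913/220503335544]
step 2: K = P̄·Hᵀ·S⁻¹ = [-1664416789851853/10963204351933644 -659797008080903/10963204351933644; -713335071609791/5481602175966822 -1109344033692163/5481602175966822; 521442361313561/5481602175966822 -1341798781322441/5481602175966822]
step 2: x' = x̄ + K·y = [2177512423927078/2740801087983411, -2312206922311694/2740801087983411, -2688389436512140/2740801087983411]
step 2: P' = (I − K·H)·P̄ = [29298334448794435/10963204351933644 -10488296594824837/5481602175966822 -1276990708510643/5481602175966822; -10488296594824837/5481602175966822 4250112995173282/2740801087983411 516235773028406/2740801087983411; -1276990708510643/5481602175966822 516235773028406/2740801087983411 264386323962712/2740801087983411]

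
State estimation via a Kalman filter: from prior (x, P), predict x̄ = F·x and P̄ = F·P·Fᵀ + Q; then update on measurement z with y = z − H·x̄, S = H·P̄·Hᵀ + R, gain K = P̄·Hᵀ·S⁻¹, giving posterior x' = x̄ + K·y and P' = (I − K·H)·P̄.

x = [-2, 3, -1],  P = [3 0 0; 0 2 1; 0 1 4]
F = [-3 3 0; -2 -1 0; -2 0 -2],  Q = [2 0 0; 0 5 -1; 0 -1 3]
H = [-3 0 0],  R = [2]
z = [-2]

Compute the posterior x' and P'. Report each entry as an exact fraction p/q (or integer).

x' = [312/425, -1123/425, 1002/425]
P' = [94/425 24/425 24/425; 24/425 6779/425 4229/425; 24/425 4229/425 11879/425]

x̄ = F·x = [15, 1, 6]
P̄ = F·P·Fᵀ + Q = [47 12 12; 12 19 13; 12 13 31]
y = z − H·x̄ = [43]
S = H·P̄·Hᵀ + R = [425]
K = P̄·Hᵀ·S⁻¹ = [-141/425; -36/425; -36/425]
x' = x̄ + K·y = [312/425, -1123/425, 1002/425]
P' = (I − K·H)·P̄ = [94/425 24/425 24/425; 24/425 6779/425 4229/425; 24/425 4229/425 11879/425]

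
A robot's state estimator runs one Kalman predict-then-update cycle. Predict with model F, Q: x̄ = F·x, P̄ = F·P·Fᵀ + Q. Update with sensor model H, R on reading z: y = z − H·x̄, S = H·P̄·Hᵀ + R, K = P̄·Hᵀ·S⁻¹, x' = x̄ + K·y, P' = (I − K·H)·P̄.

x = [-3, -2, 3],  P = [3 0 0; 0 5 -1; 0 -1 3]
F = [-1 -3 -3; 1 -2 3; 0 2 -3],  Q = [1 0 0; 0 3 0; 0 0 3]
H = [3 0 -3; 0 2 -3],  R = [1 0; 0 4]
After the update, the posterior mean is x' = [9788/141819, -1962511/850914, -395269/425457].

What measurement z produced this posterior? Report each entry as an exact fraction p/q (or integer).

z = [3, -2]

x̄ = F·x = [0, 10, -13]
P̄ = F·P·Fᵀ + Q = [58 3 -6; 3 65 -59; -6 -59 62]
S = H·P̄·Hᵀ + R = [1189 984; 984 1530]
K = P̄·Hᵀ·S⁻¹ = [15008/47273 -652/3459; -2918/141819 4439/20754; -2164/141819 -1960/10377]
x' − x̄ = [9788/141819, -10471651/850914, 5135672/425457] = K·y
y = (KᵀK)⁻¹·Kᵀ·(x' − x̄) = [-36, -61]
z = y + H·x̄ = [-36, -61] + [39, 59] = [3, -2]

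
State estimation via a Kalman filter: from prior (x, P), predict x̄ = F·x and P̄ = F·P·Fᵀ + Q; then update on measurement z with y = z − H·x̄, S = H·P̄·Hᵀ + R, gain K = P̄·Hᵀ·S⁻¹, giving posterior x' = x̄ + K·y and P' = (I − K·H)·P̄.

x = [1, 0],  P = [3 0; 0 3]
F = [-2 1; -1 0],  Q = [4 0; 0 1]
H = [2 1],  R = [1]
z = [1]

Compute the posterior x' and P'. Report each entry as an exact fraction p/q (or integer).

x̄ = F·x = [-2, -1]
P̄ = F·P·Fᵀ + Q = [19 6; 6 4]
y = z − H·x̄ = [6]
S = H·P̄·Hᵀ + R = [105]
K = P̄·Hᵀ·S⁻¹ = [44/105; 16/105]
x' = x̄ + K·y = [18/35, -3/35]
P' = (I − K·H)·P̄ = [59/105 -74/105; -74/105 164/105]

x' = [18/35, -3/35]
P' = [59/105 -74/105; -74/105 164/105]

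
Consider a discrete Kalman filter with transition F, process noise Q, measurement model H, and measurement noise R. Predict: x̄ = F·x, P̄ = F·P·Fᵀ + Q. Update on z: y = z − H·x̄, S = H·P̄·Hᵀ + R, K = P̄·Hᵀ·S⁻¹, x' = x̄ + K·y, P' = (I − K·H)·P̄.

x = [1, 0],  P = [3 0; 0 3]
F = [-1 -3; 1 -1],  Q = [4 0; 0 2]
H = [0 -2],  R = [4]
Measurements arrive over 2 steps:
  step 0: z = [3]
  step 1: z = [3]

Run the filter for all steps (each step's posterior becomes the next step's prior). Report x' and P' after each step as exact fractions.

step 0: x' = [-8/3, -11/9], P' = [30 2/3; 2/3 8/9]
step 1: x' = [1870/293, -439/293], P' = [6082/293 -258/293; -258/293 284/293]

step 0: x̄ = F·x = [-1, 1]
step 0: P̄ = F·P·Fᵀ + Q = [34 6; 6 8]
step 0: y = z − H·x̄ = [5]
step 0: S = H·P̄·Hᵀ + R = [36]
step 0: K = P̄·Hᵀ·S⁻¹ = [-1/3; -4/9]
step 0: x' = x̄ + K·y = [-8/3, -11/9]
step 0: P' = (I − K·H)·P̄ = [30 2/3; 2/3 8/9]
step 1: x̄ = F·x = [19/3, -13/9]
step 1: P̄ = F·P·Fᵀ + Q = [46 -86/3; -86/3 284/9]
step 1: y = z − H·x̄ = [1/9]
step 1: S = H·P̄·Hᵀ + R = [1172/9]
step 1: K = P̄·Hᵀ·S⁻¹ = [129/293; -142/293]
step 1: x' = x̄ + K·y = [1870/293, -439/293]
step 1: P' = (I − K·H)·P̄ = [6082/293 -258/293; -258/293 284/293]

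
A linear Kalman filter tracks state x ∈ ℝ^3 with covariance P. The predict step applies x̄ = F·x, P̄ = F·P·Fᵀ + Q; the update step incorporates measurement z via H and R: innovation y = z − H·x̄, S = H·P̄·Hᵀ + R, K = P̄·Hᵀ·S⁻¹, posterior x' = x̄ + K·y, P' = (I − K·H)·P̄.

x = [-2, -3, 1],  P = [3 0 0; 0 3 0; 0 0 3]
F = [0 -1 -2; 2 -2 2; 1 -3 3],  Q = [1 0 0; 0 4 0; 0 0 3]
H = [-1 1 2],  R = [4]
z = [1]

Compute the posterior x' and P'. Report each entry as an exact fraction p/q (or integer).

x' = [349/129, -199/129, 233/86]
P' = [1664/129 526/129 183/43; 526/129 935/129 -93/86; 183/43 -93/86 573/172]

x̄ = F·x = [1, 4, 10]
P̄ = F·P·Fᵀ + Q = [16 -6 -9; -6 40 42; -9 42 60]
y = z − H·x̄ = [-22]
S = H·P̄·Hᵀ + R = [516]
K = P̄·Hᵀ·S⁻¹ = [-10/129; 65/258; 57/172]
x' = x̄ + K·y = [349/129, -199/129, 233/86]
P' = (I − K·H)·P̄ = [1664/129 526/129 183/43; 526/129 935/129 -93/86; 183/43 -93/86 573/172]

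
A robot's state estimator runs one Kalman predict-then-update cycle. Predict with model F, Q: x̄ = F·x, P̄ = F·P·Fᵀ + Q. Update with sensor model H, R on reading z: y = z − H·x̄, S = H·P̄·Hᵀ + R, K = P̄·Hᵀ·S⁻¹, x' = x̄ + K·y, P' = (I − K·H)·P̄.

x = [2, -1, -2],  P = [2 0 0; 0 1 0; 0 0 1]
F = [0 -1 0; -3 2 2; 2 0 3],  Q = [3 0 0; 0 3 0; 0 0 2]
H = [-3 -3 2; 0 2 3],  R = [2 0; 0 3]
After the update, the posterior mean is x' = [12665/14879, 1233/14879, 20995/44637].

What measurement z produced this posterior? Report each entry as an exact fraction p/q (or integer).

x̄ = F·x = [1, -12, -2]
P̄ = F·P·Fᵀ + Q = [4 -2 0; -2 29 -6; 0 -6 19]
S = H·P̄·Hᵀ + R = [411 -18; -18 218]
K = P̄·Hᵀ·S⁻¹ = [-230/14879 -292/14879; -3259/14879 2461/14879; 6509/44637 6501/29758]
x' − x̄ = [-2214/14879, 179781/14879, 110269/44637] = K·y
y = (KᵀK)⁻¹·Kᵀ·(x' − x̄) = [-31, 32]
z = y + H·x̄ = [-31, 32] + [29, -30] = [-2, 2]

z = [-2, 2]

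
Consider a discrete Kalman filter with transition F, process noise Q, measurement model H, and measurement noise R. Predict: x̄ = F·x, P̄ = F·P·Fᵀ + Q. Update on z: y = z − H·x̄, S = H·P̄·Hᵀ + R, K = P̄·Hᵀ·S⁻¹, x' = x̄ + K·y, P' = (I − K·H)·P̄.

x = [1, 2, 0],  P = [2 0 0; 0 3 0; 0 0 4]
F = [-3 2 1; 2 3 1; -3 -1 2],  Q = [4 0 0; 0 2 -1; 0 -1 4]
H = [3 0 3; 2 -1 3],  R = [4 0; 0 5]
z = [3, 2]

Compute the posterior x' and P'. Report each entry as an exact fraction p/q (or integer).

x' = [8647/11068, 53693/44272, 1889/5534]
P' = [24433/5534 -35797/22136 -10819/2767; -35797/22136 615493/88544 25741/11068; -10819/2767 25741/11068 10604/2767]

x̄ = F·x = [1, 8, -5]
P̄ = F·P·Fᵀ + Q = [38 10 20; 10 41 -14; 20 -14 41]
y = z − H·x̄ = [15, 23]
S = H·P̄·Hᵀ + R = [1075 909; 909 851]
K = P̄·Hᵀ·S⁻¹ = [8385/22136 -5679/22136; 47055/88544 -56817/88544; -645/11068 2991/11068]
x' = x̄ + K·y = [8647/11068, 53693/44272, 1889/5534]
P' = (I − K·H)·P̄ = [24433/5534 -35797/22136 -10819/2767; -35797/22136 615493/88544 25741/11068; -10819/2767 25741/11068 10604/2767]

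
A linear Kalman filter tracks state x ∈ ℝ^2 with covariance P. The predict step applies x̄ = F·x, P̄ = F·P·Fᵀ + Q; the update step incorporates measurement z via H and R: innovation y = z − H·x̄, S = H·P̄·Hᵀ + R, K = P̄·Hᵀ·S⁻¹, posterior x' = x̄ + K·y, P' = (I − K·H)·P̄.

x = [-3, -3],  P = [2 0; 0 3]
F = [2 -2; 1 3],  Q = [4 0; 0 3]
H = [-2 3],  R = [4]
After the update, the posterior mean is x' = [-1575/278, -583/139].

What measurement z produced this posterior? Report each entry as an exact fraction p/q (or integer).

x̄ = F·x = [0, -12]
P̄ = F·P·Fᵀ + Q = [24 -14; -14 32]
S = H·P̄·Hᵀ + R = [556]
K = P̄·Hᵀ·S⁻¹ = [-45/278; 31/139]
x' − x̄ = [-1575/278, 1085/139] = K·y
y = (KᵀK)⁻¹·Kᵀ·(x' − x̄) = [35]
z = y + H·x̄ = [35] + [-36] = [-1]

z = [-1]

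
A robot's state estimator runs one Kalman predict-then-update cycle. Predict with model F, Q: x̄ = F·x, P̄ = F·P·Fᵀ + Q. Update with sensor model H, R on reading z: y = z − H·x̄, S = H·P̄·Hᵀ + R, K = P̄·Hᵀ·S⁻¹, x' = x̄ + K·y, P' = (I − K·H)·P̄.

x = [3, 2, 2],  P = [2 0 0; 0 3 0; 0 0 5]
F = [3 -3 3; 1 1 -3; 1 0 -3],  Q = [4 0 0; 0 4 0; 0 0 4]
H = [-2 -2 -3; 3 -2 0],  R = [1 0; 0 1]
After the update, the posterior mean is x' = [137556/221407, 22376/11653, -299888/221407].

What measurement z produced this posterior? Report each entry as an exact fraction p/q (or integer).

x̄ = F·x = [9, -1, -3]
P̄ = F·P·Fᵀ + Q = [94 -48 -39; -48 54 47; -39 47 51]
S = H·P̄·Hᵀ + R = [764 381; 381 1639]
K = P̄·Hᵀ·S⁻¹ = [-103043/1107035 279267/1107035; -1629/11653 -1413/11653; -39320/221407 -19363/221407]
x' − x̄ = [-1855107/221407, 34029/11653, 364333/221407] = K·y
y = (KᵀK)⁻¹·Kᵀ·(x' − x̄) = [6, -31]
z = y + H·x̄ = [6, -31] + [-7, 29] = [-1, -2]

z = [-1, -2]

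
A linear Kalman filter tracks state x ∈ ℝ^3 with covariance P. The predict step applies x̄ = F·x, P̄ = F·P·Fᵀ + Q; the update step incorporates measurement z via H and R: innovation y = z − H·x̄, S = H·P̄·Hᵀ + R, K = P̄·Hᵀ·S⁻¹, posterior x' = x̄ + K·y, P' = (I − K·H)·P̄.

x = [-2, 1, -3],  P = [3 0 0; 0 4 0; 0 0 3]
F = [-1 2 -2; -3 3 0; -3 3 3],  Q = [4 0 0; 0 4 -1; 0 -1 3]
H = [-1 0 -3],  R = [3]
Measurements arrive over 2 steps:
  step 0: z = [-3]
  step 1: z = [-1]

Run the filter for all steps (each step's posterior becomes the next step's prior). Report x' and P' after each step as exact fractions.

step 0: x̄ = F·x = [10, 9, 0]
step 0: P̄ = F·P·Fᵀ + Q = [35 33 15; 33 67 62; 15 62 93]
step 0: y = z − H·x̄ = [7]
step 0: S = H·P̄·Hᵀ + R = [965]
step 0: K = P̄·Hᵀ·S⁻¹ = [-16/193; -219/965; -294/965]
step 0: x' = x̄ + K·y = [1818/193, 7152/965, -2058/965]
step 0: P' = (I − K·H)·P̄ = [5475/193 2865/193 -1809/193; 2865/193 16694/965 -4556/965; -1809/193 -4556/965 3309/965]
step 1: x̄ = F·x = [1866/193, -5814/965, -11988/965]
step 1: P̄ = F·P·Fᵀ + Q = [10843/193 5286/193 1275/193; 5286/193 142631/965 178207/965; 1275/193 178207/965 252249/965]
step 1: y = z − H·x̄ = [-143/5]
step 1: S = H·P̄·Hᵀ + R = [12257/5]
step 1: K = P̄·Hᵀ·S⁻¹ = [-380/12257; -171/721; -3954/12257]
step 1: x' = x̄ + K·y = [24969086/2365601, 105507/139153, -7562094/2365601]
step 1: P' = (I − K·H)·P̄ = [127328811/2365601 1302978/139153 -42369597/2365601; 1302978/139153 1379446/139153 -401323/139153; -42369597/2365601 -401323/139153 14886321/2365601]

step 0: x' = [1818/193, 7152/965, -2058/965], P' = [5475/193 2865/193 -1809/193; 2865/193 16694/965 -4556/965; -1809/193 -4556/965 3309/965]
step 1: x' = [24969086/2365601, 105507/139153, -7562094/2365601], P' = [127328811/2365601 1302978/139153 -42369597/2365601; 1302978/139153 1379446/139153 -401323/139153; -42369597/2365601 -401323/139153 14886321/2365601]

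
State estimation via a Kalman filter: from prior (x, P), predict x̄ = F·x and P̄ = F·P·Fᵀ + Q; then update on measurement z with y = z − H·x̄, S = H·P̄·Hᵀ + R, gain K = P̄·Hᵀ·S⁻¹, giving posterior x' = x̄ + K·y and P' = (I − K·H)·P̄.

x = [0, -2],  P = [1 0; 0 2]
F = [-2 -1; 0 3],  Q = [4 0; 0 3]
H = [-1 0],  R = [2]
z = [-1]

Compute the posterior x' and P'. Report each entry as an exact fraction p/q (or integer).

x' = [7/6, -11/2]
P' = [5/3 -1; -1 18]

x̄ = F·x = [2, -6]
P̄ = F·P·Fᵀ + Q = [10 -6; -6 21]
y = z − H·x̄ = [1]
S = H·P̄·Hᵀ + R = [12]
K = P̄·Hᵀ·S⁻¹ = [-5/6; 1/2]
x' = x̄ + K·y = [7/6, -11/2]
P' = (I − K·H)·P̄ = [5/3 -1; -1 18]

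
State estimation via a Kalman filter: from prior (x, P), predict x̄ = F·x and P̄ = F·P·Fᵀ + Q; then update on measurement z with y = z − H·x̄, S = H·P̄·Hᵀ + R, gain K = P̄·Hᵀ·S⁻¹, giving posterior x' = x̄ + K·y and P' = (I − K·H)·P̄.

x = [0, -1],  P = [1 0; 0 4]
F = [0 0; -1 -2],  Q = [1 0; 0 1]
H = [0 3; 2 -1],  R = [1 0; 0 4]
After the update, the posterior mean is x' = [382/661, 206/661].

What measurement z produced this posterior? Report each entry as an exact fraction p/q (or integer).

z = [1, 2]

x̄ = F·x = [0, 2]
P̄ = F·P·Fᵀ + Q = [1 0; 0 18]
S = H·P̄·Hᵀ + R = [163 -54; -54 26]
K = P̄·Hᵀ·S⁻¹ = [54/661 163/661; 216/661 -9/661]
x' − x̄ = [382/661, -1116/661] = K·y
y = (KᵀK)⁻¹·Kᵀ·(x' − x̄) = [-5, 4]
z = y + H·x̄ = [-5, 4] + [6, -2] = [1, 2]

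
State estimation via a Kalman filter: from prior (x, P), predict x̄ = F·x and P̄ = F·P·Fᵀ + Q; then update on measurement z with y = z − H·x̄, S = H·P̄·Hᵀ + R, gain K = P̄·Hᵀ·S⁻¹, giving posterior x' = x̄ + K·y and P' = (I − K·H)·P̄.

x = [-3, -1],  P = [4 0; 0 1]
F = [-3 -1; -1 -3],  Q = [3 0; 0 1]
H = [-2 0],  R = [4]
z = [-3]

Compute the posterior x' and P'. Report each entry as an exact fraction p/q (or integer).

x' = [70/41, 237/82]
P' = [40/41 15/41; 15/41 349/41]

x̄ = F·x = [10, 6]
P̄ = F·P·Fᵀ + Q = [40 15; 15 14]
y = z − H·x̄ = [17]
S = H·P̄·Hᵀ + R = [164]
K = P̄·Hᵀ·S⁻¹ = [-20/41; -15/82]
x' = x̄ + K·y = [70/41, 237/82]
P' = (I − K·H)·P̄ = [40/41 15/41; 15/41 349/41]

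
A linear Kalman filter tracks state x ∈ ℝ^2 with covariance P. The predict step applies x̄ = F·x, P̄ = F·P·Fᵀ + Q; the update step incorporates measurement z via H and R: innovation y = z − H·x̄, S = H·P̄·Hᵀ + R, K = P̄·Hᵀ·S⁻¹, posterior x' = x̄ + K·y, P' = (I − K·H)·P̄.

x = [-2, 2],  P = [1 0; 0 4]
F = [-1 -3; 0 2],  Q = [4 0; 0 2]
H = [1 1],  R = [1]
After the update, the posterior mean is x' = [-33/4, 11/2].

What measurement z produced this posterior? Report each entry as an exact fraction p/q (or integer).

z = [-3]

x̄ = F·x = [-4, 4]
P̄ = F·P·Fᵀ + Q = [41 -24; -24 18]
S = H·P̄·Hᵀ + R = [12]
K = P̄·Hᵀ·S⁻¹ = [17/12; -1/2]
x' − x̄ = [-17/4, 3/2] = K·y
y = (KᵀK)⁻¹·Kᵀ·(x' − x̄) = [-3]
z = y + H·x̄ = [-3] + [0] = [-3]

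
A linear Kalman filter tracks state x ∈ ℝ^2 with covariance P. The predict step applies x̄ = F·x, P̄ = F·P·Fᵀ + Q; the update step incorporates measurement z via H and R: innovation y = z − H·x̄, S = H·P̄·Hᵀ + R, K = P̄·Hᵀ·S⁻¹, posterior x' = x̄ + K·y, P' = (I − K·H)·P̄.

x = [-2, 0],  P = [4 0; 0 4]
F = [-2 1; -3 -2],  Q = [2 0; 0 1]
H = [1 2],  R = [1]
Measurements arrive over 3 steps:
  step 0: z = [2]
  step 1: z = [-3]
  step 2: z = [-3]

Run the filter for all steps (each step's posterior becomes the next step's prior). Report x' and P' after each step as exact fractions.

step 0: x̄ = F·x = [4, 6]
step 0: P̄ = F·P·Fᵀ + Q = [22 16; 16 53]
step 0: y = z − H·x̄ = [-14]
step 0: S = H·P̄·Hᵀ + R = [299]
step 0: K = P̄·Hᵀ·S⁻¹ = [54/299; 122/299]
step 0: x' = x̄ + K·y = [440/299, 86/299]
step 0: P' = (I − K·H)·P̄ = [3662/299 -1804/299; -1804/299 963/299]
step 1: x̄ = F·x = [-794/299, -1492/299]
step 1: P̄ = F·P·Fᵀ + Q = [23425/299 18242/299; 18242/299 15461/299]
step 1: y = z − H·x̄ = [2881/299]
step 1: S = H·P̄·Hᵀ + R = [158536/299]
step 1: K = P̄·Hᵀ·S⁻¹ = [59909/158536; 12291/39634]
step 1: x' = x̄ + K·y = [156255/158536, -79343/39634]
step 1: P' = (I − K·H)·P̄ = [416781/158536 -44609/39634; -44609/39634 14225/19817]
step 2: x̄ = F·x = [-314941/79268, 165979/158536]
step 2: P̄ = F·P·Fᵀ + Q = [702935/39634 1047325/79268; 1047325/79268 2223533/158536]
step 2: y = z − H·x̄ = [-44421/39634]
step 2: S = H·P̄·Hᵀ + R = [2530376/19817]
step 2: K = P̄·Hᵀ·S⁻¹ = [437565/1265188; 1635429/5060752]
step 2: x' = x̄ + K·y = [-11034307/2530376, 6930779/10121504]
step 2: P' = (I − K·H)·P̄ = [778955/316297 -2678255/2530376; -2678255/2530376 6991939/10121504]

step 0: x' = [440/299, 86/299], P' = [3662/299 -1804/299; -1804/299 963/299]
step 1: x' = [156255/158536, -79343/39634], P' = [416781/158536 -44609/39634; -44609/39634 14225/19817]
step 2: x' = [-11034307/2530376, 6930779/10121504], P' = [778955/316297 -2678255/2530376; -2678255/2530376 6991939/10121504]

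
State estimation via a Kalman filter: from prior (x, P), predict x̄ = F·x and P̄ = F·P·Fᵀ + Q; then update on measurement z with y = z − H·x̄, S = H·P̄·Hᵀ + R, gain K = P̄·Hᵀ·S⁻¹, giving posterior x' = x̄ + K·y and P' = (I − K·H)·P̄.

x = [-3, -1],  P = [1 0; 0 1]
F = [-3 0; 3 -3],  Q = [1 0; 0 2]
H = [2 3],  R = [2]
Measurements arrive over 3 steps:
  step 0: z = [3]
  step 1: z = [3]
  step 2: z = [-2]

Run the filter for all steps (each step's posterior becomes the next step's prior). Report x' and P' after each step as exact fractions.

step 0: x̄ = F·x = [9, -6]
step 0: P̄ = F·P·Fᵀ + Q = [10 -9; -9 20]
step 0: y = z − H·x̄ = [3]
step 0: S = H·P̄·Hᵀ + R = [114]
step 0: K = P̄·Hᵀ·S⁻¹ = [-7/114; 7/19]
step 0: x' = x̄ + K·y = [335/38, -93/19]
step 0: P' = (I − K·H)·P̄ = [1091/114 -122/19; -122/19 86/19]
step 1: x̄ = F·x = [-1005/38, 1563/38]
step 1: P̄ = F·P·Fᵀ + Q = [3311/38 -5469/38; -5469/38 9289/38]
step 1: y = z − H·x̄ = [-135/2]
step 1: S = H·P̄·Hᵀ + R = [1647/2]
step 1: K = P̄·Hᵀ·S⁻¹ = [-515/1647; 33/61]
step 1: x' = x̄ + K·y = [-6190/1159, 5349/1159]
step 1: P' = (I − K·H)·P̄ = [206971/31293 -5352/1159; -5352/1159 3986/1159]
step 2: x̄ = F·x = [18570/1159, -34617/1159]
step 2: P̄ = F·P·Fᵀ + Q = [210448/3477 -351475/3477; -351475/3477 610555/3477]
step 2: y = z − H·x̄ = [64393/1159]
step 2: S = H·P̄·Hᵀ + R = [2126041/3477]
step 2: K = P̄·Hᵀ·S⁻¹ = [-633529/2126041; 1128715/2126041]
step 2: x' = x̄ + K·y = [-1133953/2126041, -790178/2126041]
step 2: P' = (I − K·H)·P̄ = [13247651/2126041 -9254120/2126041; -9254120/2126041 6921890/2126041]

step 0: x' = [335/38, -93/19], P' = [1091/114 -122/19; -122/19 86/19]
step 1: x' = [-6190/1159, 5349/1159], P' = [206971/31293 -5352/1159; -5352/1159 3986/1159]
step 2: x' = [-1133953/2126041, -790178/2126041], P' = [13247651/2126041 -9254120/2126041; -9254120/2126041 6921890/2126041]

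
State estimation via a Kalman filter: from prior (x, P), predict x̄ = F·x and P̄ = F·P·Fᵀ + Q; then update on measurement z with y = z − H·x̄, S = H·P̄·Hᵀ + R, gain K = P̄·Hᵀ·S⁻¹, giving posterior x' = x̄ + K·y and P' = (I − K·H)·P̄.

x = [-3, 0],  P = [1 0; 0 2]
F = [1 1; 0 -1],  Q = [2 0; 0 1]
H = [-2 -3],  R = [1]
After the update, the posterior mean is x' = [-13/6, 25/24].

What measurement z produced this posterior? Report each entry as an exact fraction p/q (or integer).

x̄ = F·x = [-3, 0]
P̄ = F·P·Fᵀ + Q = [5 -2; -2 3]
S = H·P̄·Hᵀ + R = [24]
K = P̄·Hᵀ·S⁻¹ = [-1/6; -5/24]
x' − x̄ = [5/6, 25/24] = K·y
y = (KᵀK)⁻¹·Kᵀ·(x' − x̄) = [-5]
z = y + H·x̄ = [-5] + [6] = [1]

z = [1]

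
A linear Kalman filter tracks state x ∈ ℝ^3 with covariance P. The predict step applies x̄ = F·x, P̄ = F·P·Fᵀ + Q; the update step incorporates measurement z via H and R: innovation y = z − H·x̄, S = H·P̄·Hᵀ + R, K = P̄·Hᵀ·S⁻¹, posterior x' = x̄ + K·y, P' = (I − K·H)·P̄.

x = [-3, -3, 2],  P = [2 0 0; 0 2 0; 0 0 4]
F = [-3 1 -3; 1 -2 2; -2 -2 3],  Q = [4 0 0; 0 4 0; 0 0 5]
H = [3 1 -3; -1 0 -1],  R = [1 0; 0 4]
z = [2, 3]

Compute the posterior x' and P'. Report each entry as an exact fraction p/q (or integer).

x' = [-74816/79031, 200627/79031, -59545/79031]
P' = [102336/79031 -140498/79031 50552/79031; -140498/79031 750930/79031 113186/79031; 50552/79031 113186/79031 93228/79031]

x̄ = F·x = [0, 7, 18]
P̄ = F·P·Fᵀ + Q = [60 -34 -28; -34 30 28; -28 28 57]
y = z − H·x̄ = [49, 21]
S = H·P̄·Hᵀ + R = [1216 -3; -3 65]
K = P̄·Hᵀ·S⁻¹ = [14854/79031 -38222/79031; -10122/79031 6828/79031; -14842/79031 -35945/79031]
x' = x̄ + K·y = [-74816/79031, 200627/79031, -59545/79031]
P' = (I − K·H)·P̄ = [102336/79031 -140498/79031 50552/79031; -140498/79031 750930/79031 113186/79031; 50552/79031 113186/79031 93228/79031]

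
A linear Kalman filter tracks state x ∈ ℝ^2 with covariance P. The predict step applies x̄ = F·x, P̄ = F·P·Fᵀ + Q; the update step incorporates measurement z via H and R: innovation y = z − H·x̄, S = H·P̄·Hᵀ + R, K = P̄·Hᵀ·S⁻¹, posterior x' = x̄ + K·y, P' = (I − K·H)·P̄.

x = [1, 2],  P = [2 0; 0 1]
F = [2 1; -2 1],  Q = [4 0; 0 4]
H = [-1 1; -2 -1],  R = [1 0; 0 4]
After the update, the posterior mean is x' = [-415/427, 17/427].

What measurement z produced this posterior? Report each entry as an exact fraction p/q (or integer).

z = [1, 3]

x̄ = F·x = [4, 0]
P̄ = F·P·Fᵀ + Q = [13 -7; -7 13]
S = H·P̄·Hᵀ + R = [41 20; 20 41]
K = P̄·Hᵀ·S⁻¹ = [-440/1281 -379/1281; 800/1281 -359/1281]
x' − x̄ = [-2123/427, 17/427] = K·y
y = (KᵀK)⁻¹·Kᵀ·(x' − x̄) = [5, 11]
z = y + H·x̄ = [5, 11] + [-4, -8] = [1, 3]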